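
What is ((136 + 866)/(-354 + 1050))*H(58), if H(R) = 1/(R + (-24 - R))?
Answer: -167/2784 ≈ -0.059986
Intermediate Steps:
H(R) = -1/24 (H(R) = 1/(-24) = -1/24)
((136 + 866)/(-354 + 1050))*H(58) = ((136 + 866)/(-354 + 1050))*(-1/24) = (1002/696)*(-1/24) = (1002*(1/696))*(-1/24) = (167/116)*(-1/24) = -167/2784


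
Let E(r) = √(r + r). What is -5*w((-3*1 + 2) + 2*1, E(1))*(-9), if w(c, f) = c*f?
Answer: 45*√2 ≈ 63.640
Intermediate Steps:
E(r) = √2*√r (E(r) = √(2*r) = √2*√r)
-5*w((-3*1 + 2) + 2*1, E(1))*(-9) = -5*((-3*1 + 2) + 2*1)*√2*√1*(-9) = -5*((-3 + 2) + 2)*√2*1*(-9) = -5*(-1 + 2)*√2*(-9) = -5*√2*(-9) = 45*√2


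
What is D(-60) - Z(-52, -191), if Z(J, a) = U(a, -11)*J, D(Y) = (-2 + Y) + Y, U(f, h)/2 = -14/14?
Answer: -226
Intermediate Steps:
U(f, h) = -2 (U(f, h) = 2*(-14/14) = 2*(-14*1/14) = 2*(-1) = -2)
D(Y) = -2 + 2*Y
Z(J, a) = -2*J
D(-60) - Z(-52, -191) = (-2 + 2*(-60)) - (-2)*(-52) = (-2 - 120) - 1*104 = -122 - 104 = -226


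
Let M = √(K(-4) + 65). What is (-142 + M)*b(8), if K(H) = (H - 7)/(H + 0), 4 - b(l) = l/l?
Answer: -426 + 3*√271/2 ≈ -401.31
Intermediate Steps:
b(l) = 3 (b(l) = 4 - l/l = 4 - 1*1 = 4 - 1 = 3)
K(H) = (-7 + H)/H
M = √271/2 (M = √((-7 - 4)/(-4) + 65) = √(-¼*(-11) + 65) = √(11/4 + 65) = √(271/4) = √271/2 ≈ 8.2310)
(-142 + M)*b(8) = (-142 + √271/2)*3 = -426 + 3*√271/2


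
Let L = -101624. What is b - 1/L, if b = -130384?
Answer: -13250143615/101624 ≈ -1.3038e+5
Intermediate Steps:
b - 1/L = -130384 - 1/(-101624) = -130384 - 1*(-1/101624) = -130384 + 1/101624 = -13250143615/101624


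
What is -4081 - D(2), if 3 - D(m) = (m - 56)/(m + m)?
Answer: -8195/2 ≈ -4097.5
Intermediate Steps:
D(m) = 3 - (-56 + m)/(2*m) (D(m) = 3 - (m - 56)/(m + m) = 3 - (-56 + m)/(2*m))
-4081 - D(2) = -4081 - (5/2 + 28/2) = -4081 - (5/2 + 28*(½)) = -4081 - (5/2 + 14) = -4081 - 1*33/2 = -4081 - 33/2 = -8195/2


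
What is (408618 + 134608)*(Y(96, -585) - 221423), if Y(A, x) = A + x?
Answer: -120548368112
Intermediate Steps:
(408618 + 134608)*(Y(96, -585) - 221423) = (408618 + 134608)*((96 - 585) - 221423) = 543226*(-489 - 221423) = 543226*(-221912) = -120548368112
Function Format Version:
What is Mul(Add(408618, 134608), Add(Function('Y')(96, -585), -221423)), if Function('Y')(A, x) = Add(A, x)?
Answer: -120548368112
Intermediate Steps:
Mul(Add(408618, 134608), Add(Function('Y')(96, -585), -221423)) = Mul(Add(408618, 134608), Add(Add(96, -585), -221423)) = Mul(543226, Add(-489, -221423)) = Mul(543226, -221912) = -120548368112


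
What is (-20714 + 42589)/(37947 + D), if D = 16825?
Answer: 21875/54772 ≈ 0.39938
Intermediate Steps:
(-20714 + 42589)/(37947 + D) = (-20714 + 42589)/(37947 + 16825) = 21875/54772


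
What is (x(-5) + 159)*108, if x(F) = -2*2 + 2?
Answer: 16956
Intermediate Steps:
x(F) = -2 (x(F) = -4 + 2 = -2)
(x(-5) + 159)*108 = (-2 + 159)*108 = 157*108 = 16956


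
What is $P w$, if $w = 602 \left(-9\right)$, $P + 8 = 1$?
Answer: $37926$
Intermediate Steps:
$P = -7$ ($P = -8 + 1 = -7$)
$w = -5418$
$P w = \left(-7\right) \left(-5418\right) = 37926$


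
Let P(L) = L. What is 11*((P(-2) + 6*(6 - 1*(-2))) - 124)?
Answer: -858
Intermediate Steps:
11*((P(-2) + 6*(6 - 1*(-2))) - 124) = 11*((-2 + 6*(6 - 1*(-2))) - 124) = 11*((-2 + 6*(6 + 2)) - 124) = 11*((-2 + 6*8) - 124) = 11*((-2 + 48) - 124) = 11*(46 - 124) = 11*(-78) = -858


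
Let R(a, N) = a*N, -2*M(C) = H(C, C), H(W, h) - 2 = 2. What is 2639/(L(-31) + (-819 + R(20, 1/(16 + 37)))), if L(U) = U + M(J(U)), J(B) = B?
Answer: -1537/496 ≈ -3.0988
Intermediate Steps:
H(W, h) = 4 (H(W, h) = 2 + 2 = 4)
M(C) = -2 (M(C) = -1/2*4 = -2)
L(U) = -2 + U (L(U) = U - 2 = -2 + U)
R(a, N) = N*a
2639/(L(-31) + (-819 + R(20, 1/(16 + 37)))) = 2639/((-2 - 31) + (-819 + 20/(16 + 37))) = 2639/(-33 + (-819 + 20/53)) = 2639/(-33 - 43387/53) = 2639/(-45136/53) = -53/45136*2639 = -1537/496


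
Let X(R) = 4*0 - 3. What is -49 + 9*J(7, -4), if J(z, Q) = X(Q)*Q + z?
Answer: 122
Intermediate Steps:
X(R) = -3 (X(R) = 0 - 3 = -3)
J(z, Q) = z - 3*Q (J(z, Q) = -3*Q + z = z - 3*Q)
-49 + 9*J(7, -4) = -49 + 9*(7 - 3*(-4)) = -49 + 9*(7 + 12) = -49 + 9*19 = -49 + 171 = 122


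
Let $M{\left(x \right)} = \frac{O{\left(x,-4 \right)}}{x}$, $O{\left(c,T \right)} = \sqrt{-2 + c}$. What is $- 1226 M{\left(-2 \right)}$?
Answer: $1226 i \approx 1226.0 i$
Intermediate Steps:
$M{\left(x \right)} = \frac{\sqrt{-2 + x}}{x}$
$- 1226 M{\left(-2 \right)} = - 1226 \frac{\sqrt{-2 - 2}}{-2} = - 1226 \left(- \frac{\sqrt{-4}}{2}\right) = - 1226 \left(- \frac{2 i}{2}\right) = - 1226 \left(- i\right) = 1226 i$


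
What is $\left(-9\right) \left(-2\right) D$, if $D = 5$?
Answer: $90$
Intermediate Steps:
$\left(-9\right) \left(-2\right) D = \left(-9\right) \left(-2\right) 5 = 18 \cdot 5 = 90$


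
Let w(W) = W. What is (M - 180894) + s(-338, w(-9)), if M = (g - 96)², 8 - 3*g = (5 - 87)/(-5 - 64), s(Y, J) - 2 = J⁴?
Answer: -7093471415/42849 ≈ -1.6555e+5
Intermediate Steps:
s(Y, J) = 2 + J⁴
g = 470/207 (g = 8/3 - (5 - 87)/(3*(-5 - 64)) = 8/3 - (-82)/(3*(-69)) = 8/3 - (-82)*(-1)/(3*69) = 8/3 - ⅓*82/69 = 8/3 - 82/207 = 470/207 ≈ 2.2705)
M = 376437604/42849 (M = (470/207 - 96)² = (-19402/207)² = 376437604/42849 ≈ 8785.2)
(M - 180894) + s(-338, w(-9)) = (376437604/42849 - 180894) + (2 + (-9)⁴) = -7374689402/42849 + (2 + 6561) = -7374689402/42849 + 6563 = -7093471415/42849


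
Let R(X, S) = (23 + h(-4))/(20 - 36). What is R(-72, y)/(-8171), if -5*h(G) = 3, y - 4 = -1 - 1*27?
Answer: 7/40855 ≈ 0.00017134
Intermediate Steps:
y = -24 (y = 4 + (-1 - 1*27) = 4 + (-1 - 27) = 4 - 28 = -24)
h(G) = -3/5 (h(G) = -1/5*3 = -3/5)
R(X, S) = -7/5 (R(X, S) = (23 - 3/5)/(20 - 36) = (112/5)/(-16) = (112/5)*(-1/16) = -7/5)
R(-72, y)/(-8171) = -7/5/(-8171) = -7/5*(-1/8171) = 7/40855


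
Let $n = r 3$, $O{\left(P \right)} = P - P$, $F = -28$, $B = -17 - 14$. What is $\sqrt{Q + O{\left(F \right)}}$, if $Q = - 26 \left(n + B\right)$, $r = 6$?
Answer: $13 \sqrt{2} \approx 18.385$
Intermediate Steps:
$B = -31$
$O{\left(P \right)} = 0$
$n = 18$ ($n = 6 \cdot 3 = 18$)
$Q = 338$ ($Q = - 26 \left(18 - 31\right) = \left(-26\right) \left(-13\right) = 338$)
$\sqrt{Q + O{\left(F \right)}} = \sqrt{338 + 0} = \sqrt{338} = 13 \sqrt{2}$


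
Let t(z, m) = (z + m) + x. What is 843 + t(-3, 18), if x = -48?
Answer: 810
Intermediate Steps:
t(z, m) = -48 + m + z (t(z, m) = (z + m) - 48 = (m + z) - 48 = -48 + m + z)
843 + t(-3, 18) = 843 + (-48 + 18 - 3) = 843 - 33 = 810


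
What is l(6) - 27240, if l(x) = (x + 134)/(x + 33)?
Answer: -1062220/39 ≈ -27236.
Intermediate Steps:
l(x) = (134 + x)/(33 + x)
l(6) - 27240 = (134 + 6)/(33 + 6) - 27240 = 140/39 - 27240 = -1062220/39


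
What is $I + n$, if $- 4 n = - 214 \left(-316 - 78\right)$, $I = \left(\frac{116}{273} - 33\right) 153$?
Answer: $- \frac{2371732}{91} \approx -26063.0$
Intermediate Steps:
$I = - \frac{453543}{91}$ ($I = \left(116 \cdot \frac{1}{273} - 33\right) 153 = \left(\frac{116}{273} - 33\right) 153 = \left(- \frac{8893}{273}\right) 153 = - \frac{453543}{91} \approx -4984.0$)
$n = -21079$ ($n = - \frac{\left(-214\right) \left(-316 - 78\right)}{4} = - \frac{\left(-214\right) \left(-394\right)}{4} = \left(- \frac{1}{4}\right) 84316 = -21079$)
$I + n = - \frac{453543}{91} - 21079 = - \frac{2371732}{91}$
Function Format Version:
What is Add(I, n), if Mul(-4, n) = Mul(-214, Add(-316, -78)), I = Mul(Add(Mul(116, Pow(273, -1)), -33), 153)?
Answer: Rational(-2371732, 91) ≈ -26063.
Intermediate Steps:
I = Rational(-453543, 91) (I = Mul(Add(Mul(116, Rational(1, 273)), -33), 153) = Mul(Add(Rational(116, 273), -33), 153) = Mul(Rational(-8893, 273), 153) = Rational(-453543, 91) ≈ -4984.0)
n = -21079 (n = Mul(Rational(-1, 4), Mul(-214, Add(-316, -78))) = Mul(Rational(-1, 4), Mul(-214, -394)) = Mul(Rational(-1, 4), 84316) = -21079)
Add(I, n) = Add(Rational(-453543, 91), -21079) = Rational(-2371732, 91)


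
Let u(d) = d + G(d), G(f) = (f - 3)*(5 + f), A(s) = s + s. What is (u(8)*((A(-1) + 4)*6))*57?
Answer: 49932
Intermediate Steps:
A(s) = 2*s
G(f) = (-3 + f)*(5 + f)
u(d) = -15 + d² + 3*d (u(d) = d + (-15 + d² + 2*d) = -15 + d² + 3*d)
(u(8)*((A(-1) + 4)*6))*57 = ((-15 + 8² + 3*8)*((2*(-1) + 4)*6))*57 = ((-15 + 64 + 24)*((-2 + 4)*6))*57 = (73*(2*6))*57 = (73*12)*57 = 876*57 = 49932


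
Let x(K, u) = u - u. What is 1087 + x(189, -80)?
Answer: 1087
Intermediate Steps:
x(K, u) = 0
1087 + x(189, -80) = 1087 + 0 = 1087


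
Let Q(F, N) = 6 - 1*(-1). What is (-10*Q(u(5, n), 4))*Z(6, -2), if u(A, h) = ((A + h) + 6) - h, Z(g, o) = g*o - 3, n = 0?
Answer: 1050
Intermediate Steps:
Z(g, o) = -3 + g*o
u(A, h) = 6 + A (u(A, h) = (6 + A + h) - h = 6 + A)
Q(F, N) = 7 (Q(F, N) = 6 + 1 = 7)
(-10*Q(u(5, n), 4))*Z(6, -2) = (-10*7)*(-3 + 6*(-2)) = -70*(-3 - 12) = -70*(-15) = 1050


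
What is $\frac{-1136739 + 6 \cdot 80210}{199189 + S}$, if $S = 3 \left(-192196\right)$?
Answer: $\frac{59589}{34309} \approx 1.7368$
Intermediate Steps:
$S = -576588$
$\frac{-1136739 + 6 \cdot 80210}{199189 + S} = \frac{-1136739 + 6 \cdot 80210}{199189 - 576588} = \frac{-1136739 + 481260}{-377399} = \left(-655479\right) \left(- \frac{1}{377399}\right) = \frac{59589}{34309}$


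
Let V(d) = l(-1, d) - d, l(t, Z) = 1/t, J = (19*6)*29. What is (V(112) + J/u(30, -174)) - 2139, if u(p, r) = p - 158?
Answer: -145781/64 ≈ -2277.8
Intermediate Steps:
J = 3306 (J = 114*29 = 3306)
V(d) = -1 - d (V(d) = 1/(-1) - d = -1 - d)
u(p, r) = -158 + p
(V(112) + J/u(30, -174)) - 2139 = ((-1 - 1*112) + 3306/(-158 + 30)) - 2139 = ((-1 - 112) + 3306/(-128)) - 2139 = (-113 + 3306*(-1/128)) - 2139 = (-113 - 1653/64) - 2139 = -8885/64 - 2139 = -145781/64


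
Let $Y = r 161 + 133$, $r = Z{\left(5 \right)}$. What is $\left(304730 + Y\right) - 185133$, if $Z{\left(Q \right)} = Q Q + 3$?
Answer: $124238$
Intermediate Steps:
$Z{\left(Q \right)} = 3 + Q^{2}$ ($Z{\left(Q \right)} = Q^{2} + 3 = 3 + Q^{2}$)
$r = 28$ ($r = 3 + 5^{2} = 3 + 25 = 28$)
$Y = 4641$ ($Y = 28 \cdot 161 + 133 = 4508 + 133 = 4641$)
$\left(304730 + Y\right) - 185133 = \left(304730 + 4641\right) - 185133 = 309371 - 185133 = 124238$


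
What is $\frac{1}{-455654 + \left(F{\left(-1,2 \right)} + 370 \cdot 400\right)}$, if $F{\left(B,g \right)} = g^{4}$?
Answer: $- \frac{1}{307638} \approx -3.2506 \cdot 10^{-6}$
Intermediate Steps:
$\frac{1}{-455654 + \left(F{\left(-1,2 \right)} + 370 \cdot 400\right)} = \frac{1}{-455654 + \left(2^{4} + 370 \cdot 400\right)} = \frac{1}{-455654 + \left(16 + 148000\right)} = \frac{1}{-455654 + 148016} = \frac{1}{-307638} = - \frac{1}{307638}$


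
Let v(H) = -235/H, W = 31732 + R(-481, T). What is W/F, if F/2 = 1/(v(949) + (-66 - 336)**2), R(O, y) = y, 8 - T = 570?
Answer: 2390146162185/949 ≈ 2.5186e+9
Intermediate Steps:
T = -562 (T = 8 - 1*570 = 8 - 570 = -562)
W = 31170 (W = 31732 - 562 = 31170)
F = 1898/153361961 (F = 2/(-235/949 + (-66 - 336)**2) = 2/(-235*1/949 + (-402)**2) = 2/(-235/949 + 161604) = 2/(153361961/949) = 2*(949/153361961) = 1898/153361961 ≈ 1.2376e-5)
W/F = 31170/(1898/153361961) = 31170*(153361961/1898) = 2390146162185/949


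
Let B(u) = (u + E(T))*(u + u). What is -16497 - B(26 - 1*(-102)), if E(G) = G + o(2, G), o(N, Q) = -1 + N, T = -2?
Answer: -49009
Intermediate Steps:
E(G) = 1 + G (E(G) = G + (-1 + 2) = G + 1 = 1 + G)
B(u) = 2*u*(-1 + u) (B(u) = (u + (1 - 2))*(u + u) = (u - 1)*(2*u) = (-1 + u)*(2*u) = 2*u*(-1 + u))
-16497 - B(26 - 1*(-102)) = -16497 - 2*(26 - 1*(-102))*(-1 + (26 - 1*(-102))) = -16497 - 2*(26 + 102)*(-1 + (26 + 102)) = -16497 - 2*128*(-1 + 128) = -16497 - 2*128*127 = -16497 - 1*32512 = -16497 - 32512 = -49009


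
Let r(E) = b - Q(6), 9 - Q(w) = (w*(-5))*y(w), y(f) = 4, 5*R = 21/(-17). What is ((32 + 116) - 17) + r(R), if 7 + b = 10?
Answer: 5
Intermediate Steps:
b = 3 (b = -7 + 10 = 3)
R = -21/85 (R = (21/(-17))/5 = (21*(-1/17))/5 = (1/5)*(-21/17) = -21/85 ≈ -0.24706)
Q(w) = 9 + 20*w (Q(w) = 9 - w*(-5)*4 = 9 - (-5*w)*4 = 9 - (-20)*w = 9 + 20*w)
r(E) = -126 (r(E) = 3 - (9 + 20*6) = 3 - (9 + 120) = 3 - 1*129 = 3 - 129 = -126)
((32 + 116) - 17) + r(R) = ((32 + 116) - 17) - 126 = (148 - 17) - 126 = 131 - 126 = 5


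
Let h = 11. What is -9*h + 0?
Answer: -99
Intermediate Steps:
-9*h + 0 = -9*11 + 0 = -99 + 0 = -99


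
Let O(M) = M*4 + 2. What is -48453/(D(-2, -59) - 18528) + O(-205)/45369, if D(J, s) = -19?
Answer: 2183092711/841458843 ≈ 2.5944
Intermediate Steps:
O(M) = 2 + 4*M (O(M) = 4*M + 2 = 2 + 4*M)
-48453/(D(-2, -59) - 18528) + O(-205)/45369 = -48453/(-19 - 18528) + (2 + 4*(-205))/45369 = -48453/(-18547) + (2 - 820)*(1/45369) = -48453*(-1/18547) - 818*1/45369 = 48453/18547 - 818/45369 = 2183092711/841458843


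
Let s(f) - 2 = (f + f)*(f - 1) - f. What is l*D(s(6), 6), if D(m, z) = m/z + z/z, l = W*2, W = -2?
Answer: -124/3 ≈ -41.333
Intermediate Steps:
s(f) = 2 - f + 2*f*(-1 + f) (s(f) = 2 + ((f + f)*(f - 1) - f) = 2 + ((2*f)*(-1 + f) - f) = 2 + (2*f*(-1 + f) - f) = 2 + (-f + 2*f*(-1 + f)) = 2 - f + 2*f*(-1 + f))
l = -4 (l = -2*2 = -4)
D(m, z) = 1 + m/z (D(m, z) = m/z + 1 = 1 + m/z)
l*D(s(6), 6) = -4*((2 - 3*6 + 2*6**2) + 6)/6 = -2*((2 - 18 + 2*36) + 6)/3 = -2*((2 - 18 + 72) + 6)/3 = -2*(56 + 6)/3 = -2*62/3 = -4*31/3 = -124/3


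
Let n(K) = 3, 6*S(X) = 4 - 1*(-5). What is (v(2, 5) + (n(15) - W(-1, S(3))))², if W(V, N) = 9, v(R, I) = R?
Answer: 16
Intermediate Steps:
S(X) = 3/2 (S(X) = (4 - 1*(-5))/6 = (4 + 5)/6 = (⅙)*9 = 3/2)
(v(2, 5) + (n(15) - W(-1, S(3))))² = (2 + (3 - 1*9))² = (2 + (3 - 9))² = (2 - 6)² = (-4)² = 16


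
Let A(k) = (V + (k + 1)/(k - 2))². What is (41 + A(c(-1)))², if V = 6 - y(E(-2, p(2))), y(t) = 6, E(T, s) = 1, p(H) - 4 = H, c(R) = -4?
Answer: 27225/16 ≈ 1701.6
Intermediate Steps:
p(H) = 4 + H
V = 0 (V = 6 - 1*6 = 6 - 6 = 0)
A(k) = (1 + k)²/(-2 + k)² (A(k) = (0 + (k + 1)/(k - 2))² = (0 + (1 + k)/(-2 + k))² = ((1 + k)/(-2 + k))² = (1 + k)²/(-2 + k)²)
(41 + A(c(-1)))² = (41 + (1 - 4)²/(-2 - 4)²)² = (41 + (-3)²/(-6)²)² = (41 + 9*(1/36))² = (41 + ¼)² = (165/4)² = 27225/16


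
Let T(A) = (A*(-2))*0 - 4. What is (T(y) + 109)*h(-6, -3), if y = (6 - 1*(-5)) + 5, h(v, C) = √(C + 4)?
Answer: 105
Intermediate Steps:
h(v, C) = √(4 + C)
y = 16 (y = (6 + 5) + 5 = 11 + 5 = 16)
T(A) = -4 (T(A) = -2*A*0 - 4 = 0 - 4 = -4)
(T(y) + 109)*h(-6, -3) = (-4 + 109)*√(4 - 3) = 105*√1 = 105*1 = 105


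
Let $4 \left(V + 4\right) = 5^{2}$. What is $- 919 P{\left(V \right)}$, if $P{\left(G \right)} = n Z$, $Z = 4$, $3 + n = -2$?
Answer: $18380$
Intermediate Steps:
$n = -5$ ($n = -3 - 2 = -5$)
$V = \frac{9}{4}$ ($V = -4 + \frac{5^{2}}{4} = -4 + \frac{1}{4} \cdot 25 = -4 + \frac{25}{4} = \frac{9}{4} \approx 2.25$)
$P{\left(G \right)} = -20$ ($P{\left(G \right)} = \left(-5\right) 4 = -20$)
$- 919 P{\left(V \right)} = \left(-919\right) \left(-20\right) = 18380$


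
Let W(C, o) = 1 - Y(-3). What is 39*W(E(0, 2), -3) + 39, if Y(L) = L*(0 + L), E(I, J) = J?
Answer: -273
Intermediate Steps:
Y(L) = L² (Y(L) = L*L = L²)
W(C, o) = -8 (W(C, o) = 1 - 1*(-3)² = 1 - 1*9 = 1 - 9 = -8)
39*W(E(0, 2), -3) + 39 = 39*(-8) + 39 = -312 + 39 = -273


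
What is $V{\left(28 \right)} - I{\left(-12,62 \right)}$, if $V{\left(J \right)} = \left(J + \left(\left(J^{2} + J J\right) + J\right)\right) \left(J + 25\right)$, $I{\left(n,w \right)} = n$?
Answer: $86084$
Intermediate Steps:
$V{\left(J \right)} = \left(25 + J\right) \left(2 J + 2 J^{2}\right)$ ($V{\left(J \right)} = \left(J + \left(\left(J^{2} + J^{2}\right) + J\right)\right) \left(25 + J\right) = \left(J + \left(2 J^{2} + J\right)\right) \left(25 + J\right) = \left(J + \left(J + 2 J^{2}\right)\right) \left(25 + J\right) = \left(2 J + 2 J^{2}\right) \left(25 + J\right) = \left(25 + J\right) \left(2 J + 2 J^{2}\right)$)
$V{\left(28 \right)} - I{\left(-12,62 \right)} = 2 \cdot 28 \left(25 + 28^{2} + 26 \cdot 28\right) - -12 = 2 \cdot 28 \left(25 + 784 + 728\right) + 12 = 2 \cdot 28 \cdot 1537 + 12 = 86072 + 12 = 86084$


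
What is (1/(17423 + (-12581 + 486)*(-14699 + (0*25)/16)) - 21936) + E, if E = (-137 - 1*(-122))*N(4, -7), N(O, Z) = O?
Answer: -3910929008687/177801828 ≈ -21996.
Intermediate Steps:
E = -60 (E = (-137 - 1*(-122))*4 = (-137 + 122)*4 = -15*4 = -60)
(1/(17423 + (-12581 + 486)*(-14699 + (0*25)/16)) - 21936) + E = (1/(17423 + (-12581 + 486)*(-14699 + (0*25)/16)) - 21936) - 60 = (1/(17423 - 12095*(-14699 + 0*(1/16))) - 21936) - 60 = (1/(17423 - 12095*(-14699 + 0)) - 21936) - 60 = (1/(17423 - 12095*(-14699)) - 21936) - 60 = (1/(17423 + 177784405) - 21936) - 60 = (1/177801828 - 21936) - 60 = -3900260899007/177801828 - 60 = -3910929008687/177801828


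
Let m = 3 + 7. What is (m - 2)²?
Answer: 64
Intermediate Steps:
m = 10
(m - 2)² = (10 - 2)² = 8² = 64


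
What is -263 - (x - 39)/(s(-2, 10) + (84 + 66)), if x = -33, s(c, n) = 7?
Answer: -41219/157 ≈ -262.54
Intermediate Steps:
-263 - (x - 39)/(s(-2, 10) + (84 + 66)) = -263 - (-33 - 39)/(7 + (84 + 66)) = -263 - (-72)/(7 + 150) = -263 - (-72)/157 = -263 - 1*(-72/157) = -263 + 72/157 = -41219/157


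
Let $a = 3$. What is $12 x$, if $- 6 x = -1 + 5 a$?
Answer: $-28$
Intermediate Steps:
$x = - \frac{7}{3}$ ($x = - \frac{-1 + 5 \cdot 3}{6} = - \frac{-1 + 15}{6} = \left(- \frac{1}{6}\right) 14 = - \frac{7}{3} \approx -2.3333$)
$12 x = 12 \left(- \frac{7}{3}\right) = -28$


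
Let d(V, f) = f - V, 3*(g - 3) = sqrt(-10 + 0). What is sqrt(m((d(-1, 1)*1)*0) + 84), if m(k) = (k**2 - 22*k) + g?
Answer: sqrt(783 + 3*I*sqrt(10))/3 ≈ 9.3275 + 0.056504*I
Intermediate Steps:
g = 3 + I*sqrt(10)/3 (g = 3 + sqrt(-10 + 0)/3 = 3 + sqrt(-10)/3 = 3 + (I*sqrt(10))/3 = 3 + I*sqrt(10)/3 ≈ 3.0 + 1.0541*I)
m(k) = 3 + k**2 - 22*k + I*sqrt(10)/3 (m(k) = (k**2 - 22*k) + (3 + I*sqrt(10)/3) = 3 + k**2 - 22*k + I*sqrt(10)/3)
sqrt(m((d(-1, 1)*1)*0) + 84) = sqrt((3 + (((1 - 1*(-1))*1)*0)**2 - 22*(1 - 1*(-1))*1*0 + I*sqrt(10)/3) + 84) = sqrt((3 + (((1 + 1)*1)*0)**2 - 22*(1 + 1)*1*0 + I*sqrt(10)/3) + 84) = sqrt((3 + ((2*1)*0)**2 - 22*2*1*0 + I*sqrt(10)/3) + 84) = sqrt((3 + (2*0)**2 - 44*0 + I*sqrt(10)/3) + 84) = sqrt((3 + 0**2 - 22*0 + I*sqrt(10)/3) + 84) = sqrt((3 + 0 + 0 + I*sqrt(10)/3) + 84) = sqrt((3 + I*sqrt(10)/3) + 84) = sqrt(87 + I*sqrt(10)/3)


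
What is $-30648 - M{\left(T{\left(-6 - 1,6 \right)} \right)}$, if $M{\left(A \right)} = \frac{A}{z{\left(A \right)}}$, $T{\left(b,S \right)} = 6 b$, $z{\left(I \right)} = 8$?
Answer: $- \frac{122571}{4} \approx -30643.0$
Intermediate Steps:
$M{\left(A \right)} = \frac{A}{8}$
$-30648 - M{\left(T{\left(-6 - 1,6 \right)} \right)} = -30648 - \frac{6 \left(-6 - 1\right)}{8} = -30648 - \frac{6 \left(-7\right)}{8} = -30648 - \frac{1}{8} \left(-42\right) = -30648 - - \frac{21}{4} = -30648 + \frac{21}{4} = - \frac{122571}{4}$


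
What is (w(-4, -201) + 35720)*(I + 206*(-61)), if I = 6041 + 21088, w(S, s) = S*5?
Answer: 519899100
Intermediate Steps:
w(S, s) = 5*S
I = 27129
(w(-4, -201) + 35720)*(I + 206*(-61)) = (5*(-4) + 35720)*(27129 + 206*(-61)) = (-20 + 35720)*(27129 - 12566) = 35700*14563 = 519899100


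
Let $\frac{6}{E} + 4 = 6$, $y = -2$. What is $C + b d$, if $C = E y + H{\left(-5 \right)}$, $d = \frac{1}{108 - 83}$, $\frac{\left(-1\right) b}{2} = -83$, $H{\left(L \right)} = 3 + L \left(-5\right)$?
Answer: $\frac{716}{25} \approx 28.64$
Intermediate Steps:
$E = 3$ ($E = \frac{6}{-4 + 6} = \frac{6}{2} = 6 \cdot \frac{1}{2} = 3$)
$H{\left(L \right)} = 3 - 5 L$
$b = 166$ ($b = \left(-2\right) \left(-83\right) = 166$)
$d = \frac{1}{25} \approx 0.04$
$C = 22$ ($C = 3 \left(-2\right) + \left(3 - -25\right) = -6 + \left(3 + 25\right) = -6 + 28 = 22$)
$C + b d = 22 + 166 \cdot \frac{1}{25} = 22 + \frac{166}{25} = \frac{716}{25}$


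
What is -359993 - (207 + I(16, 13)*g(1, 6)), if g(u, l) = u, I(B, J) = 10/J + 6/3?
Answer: -4682636/13 ≈ -3.6020e+5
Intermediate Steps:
I(B, J) = 2 + 10/J (I(B, J) = 10/J + 6*(⅓) = 10/J + 2 = 2 + 10/J)
-359993 - (207 + I(16, 13)*g(1, 6)) = -359993 - (207 + (2 + 10/13)*1) = -359993 - (207 + (36/13)*1) = -359993 - (207 + 36/13) = -359993 - 1*2727/13 = -359993 - 2727/13 = -4682636/13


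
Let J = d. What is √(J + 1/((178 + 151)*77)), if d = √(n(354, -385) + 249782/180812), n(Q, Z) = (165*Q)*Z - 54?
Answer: √(4225567580212 + 1184061937366*I*√183799133949567998)/327179314 ≈ 48.694 + 48.694*I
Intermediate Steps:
n(Q, Z) = -54 + 165*Q*Z (n(Q, Z) = 165*Q*Z - 54 = -54 + 165*Q*Z)
d = I*√183799133949567998/90406 (d = √((-54 + 165*354*(-385)) + 249782/180812) = √((-54 - 22487850) + 249782*(1/180812)) = √(-22487904 + 124891/90406) = √(-2033041324133/90406) = I*√183799133949567998/90406 ≈ 4742.1*I)
J = I*√183799133949567998/90406 ≈ 4742.1*I
√(J + 1/((178 + 151)*77)) = √(I*√183799133949567998/90406 + 1/((178 + 151)*77)) = √(I*√183799133949567998/90406 + 1/(329*77)) = √(I*√183799133949567998/90406 + 1/25333) = √(1/25333 + I*√183799133949567998/90406)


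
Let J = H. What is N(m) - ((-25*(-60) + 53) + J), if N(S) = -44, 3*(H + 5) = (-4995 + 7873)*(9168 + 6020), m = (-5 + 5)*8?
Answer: -43715840/3 ≈ -1.4572e+7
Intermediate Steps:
m = 0 (m = 0*8 = 0)
H = 43711049/3 (H = -5 + ((-4995 + 7873)*(9168 + 6020))/3 = -5 + (2878*15188)/3 = -5 + (⅓)*43711064 = -5 + 43711064/3 = 43711049/3 ≈ 1.4570e+7)
J = 43711049/3 ≈ 1.4570e+7
N(m) - ((-25*(-60) + 53) + J) = -44 - ((-25*(-60) + 53) + 43711049/3) = -44 - ((1500 + 53) + 43711049/3) = -44 - (1553 + 43711049/3) = -44 - 1*43715708/3 = -44 - 43715708/3 = -43715840/3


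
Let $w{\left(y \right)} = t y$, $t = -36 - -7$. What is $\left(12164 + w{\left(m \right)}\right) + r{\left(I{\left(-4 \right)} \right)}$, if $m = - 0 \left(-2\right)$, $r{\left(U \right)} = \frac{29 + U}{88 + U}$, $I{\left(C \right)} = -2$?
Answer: $\frac{1046131}{86} \approx 12164.0$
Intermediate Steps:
$t = -29$ ($t = -36 + 7 = -29$)
$r{\left(U \right)} = \frac{29 + U}{88 + U}$
$m = 0$ ($m = \left(-1\right) 0 = 0$)
$w{\left(y \right)} = - 29 y$
$\left(12164 + w{\left(m \right)}\right) + r{\left(I{\left(-4 \right)} \right)} = \left(12164 - 0\right) + \frac{29 - 2}{88 - 2} = \left(12164 + 0\right) + \frac{1}{86} \cdot 27 = 12164 + \frac{1}{86} \cdot 27 = 12164 + \frac{27}{86} = \frac{1046131}{86}$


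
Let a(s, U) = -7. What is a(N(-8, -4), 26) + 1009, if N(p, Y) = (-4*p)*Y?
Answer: 1002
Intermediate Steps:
N(p, Y) = -4*Y*p
a(N(-8, -4), 26) + 1009 = -7 + 1009 = 1002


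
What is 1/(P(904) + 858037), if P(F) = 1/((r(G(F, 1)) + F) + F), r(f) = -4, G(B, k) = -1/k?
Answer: 1804/1547898749 ≈ 1.1655e-6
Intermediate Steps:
P(F) = 1/(-4 + 2*F) (P(F) = 1/((-4 + F) + F) = 1/(-4 + 2*F))
1/(P(904) + 858037) = 1/(1/(2*(-2 + 904)) + 858037) = 1/((1/2)/902 + 858037) = 1/((1/2)*(1/902) + 858037) = 1/(1/1804 + 858037) = 1/(1547898749/1804) = 1804/1547898749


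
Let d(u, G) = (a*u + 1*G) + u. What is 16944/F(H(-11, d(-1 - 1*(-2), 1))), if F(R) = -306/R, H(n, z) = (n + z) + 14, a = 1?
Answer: -5648/17 ≈ -332.24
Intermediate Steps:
d(u, G) = G + 2*u (d(u, G) = (1*u + 1*G) + u = (u + G) + u = (G + u) + u = G + 2*u)
H(n, z) = 14 + n + z
16944/F(H(-11, d(-1 - 1*(-2), 1))) = 16944/((-306/(14 - 11 + (1 + 2*(-1 - 1*(-2)))))) = 16944/((-306/(14 - 11 + (1 + 2*(-1 + 2))))) = 16944/((-306/(14 - 11 + (1 + 2*1)))) = 16944/((-306/(14 - 11 + (1 + 2)))) = 16944/((-306/(14 - 11 + 3))) = 16944/((-306/6)) = 16944/((-306*⅙)) = 16944/(-51) = 16944*(-1/51) = -5648/17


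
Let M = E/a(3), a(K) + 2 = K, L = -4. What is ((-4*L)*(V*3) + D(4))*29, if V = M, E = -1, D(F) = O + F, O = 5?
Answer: -1131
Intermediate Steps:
D(F) = 5 + F
a(K) = -2 + K
M = -1 (M = -1/(-2 + 3) = -1/1 = -1*1 = -1)
V = -1
((-4*L)*(V*3) + D(4))*29 = ((-4*(-4))*(-1*3) + (5 + 4))*29 = (16*(-3) + 9)*29 = (-48 + 9)*29 = -39*29 = -1131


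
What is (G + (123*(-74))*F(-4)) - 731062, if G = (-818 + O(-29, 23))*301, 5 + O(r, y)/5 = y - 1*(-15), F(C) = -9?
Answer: -845697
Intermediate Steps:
O(r, y) = 50 + 5*y (O(r, y) = -25 + 5*(y - 1*(-15)) = -25 + 5*(y + 15) = -25 + 5*(15 + y) = -25 + (75 + 5*y) = 50 + 5*y)
G = -196553 (G = (-818 + (50 + 5*23))*301 = (-818 + (50 + 115))*301 = (-818 + 165)*301 = -653*301 = -196553)
(G + (123*(-74))*F(-4)) - 731062 = (-196553 + (123*(-74))*(-9)) - 731062 = (-196553 - 9102*(-9)) - 731062 = (-196553 + 81918) - 731062 = -114635 - 731062 = -845697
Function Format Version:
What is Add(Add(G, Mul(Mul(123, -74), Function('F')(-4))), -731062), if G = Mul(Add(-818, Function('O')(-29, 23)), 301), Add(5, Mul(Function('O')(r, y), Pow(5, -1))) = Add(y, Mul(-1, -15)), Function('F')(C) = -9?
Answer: -845697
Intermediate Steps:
Function('O')(r, y) = Add(50, Mul(5, y)) (Function('O')(r, y) = Add(-25, Mul(5, Add(y, Mul(-1, -15)))) = Add(-25, Mul(5, Add(y, 15))) = Add(-25, Mul(5, Add(15, y))) = Add(-25, Add(75, Mul(5, y))) = Add(50, Mul(5, y)))
G = -196553 (G = Mul(Add(-818, Add(50, Mul(5, 23))), 301) = Mul(Add(-818, Add(50, 115)), 301) = Mul(Add(-818, 165), 301) = Mul(-653, 301) = -196553)
Add(Add(G, Mul(Mul(123, -74), Function('F')(-4))), -731062) = Add(Add(-196553, Mul(Mul(123, -74), -9)), -731062) = Add(Add(-196553, Mul(-9102, -9)), -731062) = Add(Add(-196553, 81918), -731062) = Add(-114635, -731062) = -845697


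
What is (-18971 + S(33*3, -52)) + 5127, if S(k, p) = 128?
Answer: -13716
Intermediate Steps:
(-18971 + S(33*3, -52)) + 5127 = (-18971 + 128) + 5127 = -18843 + 5127 = -13716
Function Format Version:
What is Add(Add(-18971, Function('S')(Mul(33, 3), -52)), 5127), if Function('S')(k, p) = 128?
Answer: -13716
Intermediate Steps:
Add(Add(-18971, Function('S')(Mul(33, 3), -52)), 5127) = Add(Add(-18971, 128), 5127) = Add(-18843, 5127) = -13716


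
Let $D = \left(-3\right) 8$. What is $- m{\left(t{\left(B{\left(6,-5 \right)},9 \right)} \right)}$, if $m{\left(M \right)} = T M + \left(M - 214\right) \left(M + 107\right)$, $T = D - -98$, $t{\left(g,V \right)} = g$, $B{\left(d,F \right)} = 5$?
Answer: $23038$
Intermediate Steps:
$D = -24$
$T = 74$ ($T = -24 - -98 = -24 + 98 = 74$)
$m{\left(M \right)} = 74 M + \left(-214 + M\right) \left(107 + M\right)$ ($m{\left(M \right)} = 74 M + \left(M - 214\right) \left(M + 107\right) = 74 M + \left(-214 + M\right) \left(107 + M\right)$)
$- m{\left(t{\left(B{\left(6,-5 \right)},9 \right)} \right)} = - (-22898 + 5^{2} - 165) = - (-22898 + 25 - 165) = \left(-1\right) \left(-23038\right) = 23038$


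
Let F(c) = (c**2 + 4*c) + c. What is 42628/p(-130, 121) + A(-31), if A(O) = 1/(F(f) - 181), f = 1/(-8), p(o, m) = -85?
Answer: -495470684/987955 ≈ -501.51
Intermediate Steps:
f = -1/8 ≈ -0.12500
F(c) = c**2 + 5*c
A(O) = -64/11623 (A(O) = 1/(-(5 - 1/8)/8 - 181) = 1/(-1/8*39/8 - 181) = 1/(-39/64 - 181) = 1/(-11623/64) = -64/11623)
42628/p(-130, 121) + A(-31) = 42628/(-85) - 64/11623 = 42628*(-1/85) - 64/11623 = -42628/85 - 64/11623 = -495470684/987955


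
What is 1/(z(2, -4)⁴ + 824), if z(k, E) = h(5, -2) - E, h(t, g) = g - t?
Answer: 1/905 ≈ 0.0011050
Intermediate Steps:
z(k, E) = -7 - E (z(k, E) = (-2 - 1*5) - E = (-2 - 5) - E = -7 - E)
1/(z(2, -4)⁴ + 824) = 1/((-7 - 1*(-4))⁴ + 824) = 1/((-7 + 4)⁴ + 824) = 1/((-3)⁴ + 824) = 1/(81 + 824) = 1/905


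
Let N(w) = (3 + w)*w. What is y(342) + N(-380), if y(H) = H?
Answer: 143602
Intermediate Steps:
N(w) = w*(3 + w)
y(342) + N(-380) = 342 - 380*(3 - 380) = 342 - 380*(-377) = 342 + 143260 = 143602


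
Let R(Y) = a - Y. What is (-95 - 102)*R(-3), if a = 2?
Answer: -985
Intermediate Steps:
R(Y) = 2 - Y
(-95 - 102)*R(-3) = (-95 - 102)*(2 - 1*(-3)) = -197*(2 + 3) = -197*5 = -985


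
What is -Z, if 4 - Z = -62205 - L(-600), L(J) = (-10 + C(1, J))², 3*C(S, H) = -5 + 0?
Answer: -561106/9 ≈ -62345.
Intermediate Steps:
C(S, H) = -5/3 (C(S, H) = (-5 + 0)/3 = (⅓)*(-5) = -5/3)
L(J) = 1225/9 (L(J) = (-10 - 5/3)² = (-35/3)² = 1225/9)
Z = 561106/9 (Z = 4 - (-62205 - 1*1225/9) = 4 - (-62205 - 1225/9) = 4 - 1*(-561070/9) = 4 + 561070/9 = 561106/9 ≈ 62345.)
-Z = -1*561106/9 = -561106/9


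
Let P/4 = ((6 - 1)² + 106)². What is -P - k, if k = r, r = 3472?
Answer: -72116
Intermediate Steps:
P = 68644 (P = 4*((6 - 1)² + 106)² = 4*(5² + 106)² = 4*(25 + 106)² = 4*131² = 4*17161 = 68644)
k = 3472
-P - k = -1*68644 - 1*3472 = -68644 - 3472 = -72116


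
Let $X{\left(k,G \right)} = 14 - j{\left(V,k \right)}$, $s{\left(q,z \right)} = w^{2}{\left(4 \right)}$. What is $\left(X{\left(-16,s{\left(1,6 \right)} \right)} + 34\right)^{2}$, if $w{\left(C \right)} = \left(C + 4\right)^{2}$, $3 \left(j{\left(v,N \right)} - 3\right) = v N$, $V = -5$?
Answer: $\frac{3025}{9} \approx 336.11$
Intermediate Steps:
$j{\left(v,N \right)} = 3 + \frac{N v}{3}$ ($j{\left(v,N \right)} = 3 + \frac{v N}{3} = 3 + \frac{N v}{3}$)
$w{\left(C \right)} = \left(4 + C\right)^{2}$
$s{\left(q,z \right)} = 4096$ ($s{\left(q,z \right)} = \left(\left(4 + 4\right)^{2}\right)^{2} = \left(8^{2}\right)^{2} = 64^{2} = 4096$)
$X{\left(k,G \right)} = 11 + \frac{5 k}{3}$ ($X{\left(k,G \right)} = 14 - \left(3 + \frac{1}{3} k \left(-5\right)\right) = 14 - \left(3 - \frac{5 k}{3}\right) = 14 + \left(-3 + \frac{5 k}{3}\right) = 11 + \frac{5 k}{3}$)
$\left(X{\left(-16,s{\left(1,6 \right)} \right)} + 34\right)^{2} = \left(\left(11 + \frac{5}{3} \left(-16\right)\right) + 34\right)^{2} = \left(\left(11 - \frac{80}{3}\right) + 34\right)^{2} = \left(- \frac{47}{3} + 34\right)^{2} = \left(\frac{55}{3}\right)^{2} = \frac{3025}{9}$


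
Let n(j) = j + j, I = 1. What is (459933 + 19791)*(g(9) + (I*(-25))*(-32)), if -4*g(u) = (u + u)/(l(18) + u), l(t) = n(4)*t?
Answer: 6524006538/17 ≈ 3.8376e+8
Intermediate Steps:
n(j) = 2*j
l(t) = 8*t (l(t) = (2*4)*t = 8*t)
g(u) = -u/(2*(144 + u)) (g(u) = -(u + u)/(4*(8*18 + u)) = -2*u/(4*(144 + u)) = -u/(2*(144 + u)))
(459933 + 19791)*(g(9) + (I*(-25))*(-32)) = (459933 + 19791)*(-1*9/(288 + 2*9) + (1*(-25))*(-32)) = 479724*(-1*9/(288 + 18) - 25*(-32)) = 479724*(-1*9/306 + 800) = 479724*(-1*9*1/306 + 800) = 479724*(-1/34 + 800) = 479724*(27199/34) = 6524006538/17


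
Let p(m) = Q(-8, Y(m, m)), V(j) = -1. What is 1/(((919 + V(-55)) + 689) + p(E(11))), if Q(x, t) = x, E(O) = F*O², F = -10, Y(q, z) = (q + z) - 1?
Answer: 1/1599 ≈ 0.00062539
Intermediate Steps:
Y(q, z) = -1 + q + z
E(O) = -10*O²
p(m) = -8
1/(((919 + V(-55)) + 689) + p(E(11))) = 1/(((919 - 1) + 689) - 8) = 1/((918 + 689) - 8) = 1/(1607 - 8) = 1/1599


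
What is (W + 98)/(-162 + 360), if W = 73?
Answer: 19/22 ≈ 0.86364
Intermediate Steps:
(W + 98)/(-162 + 360) = (73 + 98)/(-162 + 360) = 171/198 = 171*(1/198) = 19/22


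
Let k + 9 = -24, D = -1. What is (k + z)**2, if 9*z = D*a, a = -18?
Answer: 961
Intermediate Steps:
k = -33 (k = -9 - 24 = -33)
z = 2 (z = (-1*(-18))/9 = (1/9)*18 = 2)
(k + z)**2 = (-33 + 2)**2 = (-31)**2 = 961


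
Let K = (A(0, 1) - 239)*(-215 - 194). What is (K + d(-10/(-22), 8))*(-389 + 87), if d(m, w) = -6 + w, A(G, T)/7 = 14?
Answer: -17416642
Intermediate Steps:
A(G, T) = 98 (A(G, T) = 7*14 = 98)
K = 57669 (K = (98 - 239)*(-215 - 194) = -141*(-409) = 57669)
(K + d(-10/(-22), 8))*(-389 + 87) = (57669 + (-6 + 8))*(-389 + 87) = (57669 + 2)*(-302) = 57671*(-302) = -17416642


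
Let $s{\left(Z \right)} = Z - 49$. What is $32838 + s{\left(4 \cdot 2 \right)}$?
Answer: $32797$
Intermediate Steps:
$s{\left(Z \right)} = -49 + Z$ ($s{\left(Z \right)} = Z - 49 = -49 + Z$)
$32838 + s{\left(4 \cdot 2 \right)} = 32838 + \left(-49 + 4 \cdot 2\right) = 32838 + \left(-49 + 8\right) = 32838 - 41 = 32797$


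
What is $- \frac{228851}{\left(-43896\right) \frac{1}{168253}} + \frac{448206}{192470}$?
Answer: $\frac{3705525742129493}{4224331560} \approx 8.7719 \cdot 10^{5}$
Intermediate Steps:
$- \frac{228851}{\left(-43896\right) \frac{1}{168253}} + \frac{448206}{192470} = - \frac{228851}{\left(-43896\right) \frac{1}{168253}} + 448206 \cdot \frac{1}{192470} = - \frac{228851}{- \frac{43896}{168253}} + \frac{224103}{96235} = \left(-228851\right) \left(- \frac{168253}{43896}\right) + \frac{224103}{96235} = \frac{38504867303}{43896} + \frac{224103}{96235} = \frac{3705525742129493}{4224331560}$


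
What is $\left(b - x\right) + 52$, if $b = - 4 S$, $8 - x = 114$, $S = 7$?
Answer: $130$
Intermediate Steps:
$x = -106$ ($x = 8 - 114 = -106$)
$b = -28$ ($b = \left(-4\right) 7 = -28$)
$\left(b - x\right) + 52 = \left(-28 - -106\right) + 52 = \left(-28 + 106\right) + 52 = 78 + 52 = 130$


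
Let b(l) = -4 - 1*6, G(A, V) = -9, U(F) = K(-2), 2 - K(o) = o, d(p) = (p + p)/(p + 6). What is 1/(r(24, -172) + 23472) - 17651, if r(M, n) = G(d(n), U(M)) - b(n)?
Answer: -414321922/23473 ≈ -17651.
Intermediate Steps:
d(p) = 2*p/(6 + p) (d(p) = (2*p)/(6 + p) = 2*p/(6 + p))
K(o) = 2 - o
U(F) = 4 (U(F) = 2 - 1*(-2) = 2 + 2 = 4)
b(l) = -10 (b(l) = -4 - 6 = -10)
r(M, n) = 1 (r(M, n) = -9 - 1*(-10) = -9 + 10 = 1)
1/(r(24, -172) + 23472) - 17651 = 1/(1 + 23472) - 17651 = 1/23473 - 17651 = -414321922/23473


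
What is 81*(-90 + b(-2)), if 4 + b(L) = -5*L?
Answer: -6804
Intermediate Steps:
b(L) = -4 - 5*L
81*(-90 + b(-2)) = 81*(-90 + (-4 - 5*(-2))) = 81*(-90 + (-4 + 10)) = 81*(-90 + 6) = 81*(-84) = -6804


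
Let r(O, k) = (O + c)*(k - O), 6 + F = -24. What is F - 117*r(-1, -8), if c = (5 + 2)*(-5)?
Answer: -29514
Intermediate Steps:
c = -35 (c = 7*(-5) = -35)
F = -30 (F = -6 - 24 = -30)
r(O, k) = (-35 + O)*(k - O) (r(O, k) = (O - 35)*(k - O) = (-35 + O)*(k - O))
F - 117*r(-1, -8) = -30 - 117*(-1*(-1)² - 35*(-8) + 35*(-1) - 1*(-8)) = -30 - 117*(-1*1 + 280 - 35 + 8) = -30 - 117*(-1 + 280 - 35 + 8) = -30 - 117*252 = -30 - 29484 = -29514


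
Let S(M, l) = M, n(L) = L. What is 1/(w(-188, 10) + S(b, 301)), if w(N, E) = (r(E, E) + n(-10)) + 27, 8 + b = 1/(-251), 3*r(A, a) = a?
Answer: 753/9284 ≈ 0.081107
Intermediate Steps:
r(A, a) = a/3
b = -2009/251 (b = -8 + 1/(-251) = -8 - 1/251 = -2009/251 ≈ -8.0040)
w(N, E) = 17 + E/3 (w(N, E) = (E/3 - 10) + 27 = (-10 + E/3) + 27 = 17 + E/3)
1/(w(-188, 10) + S(b, 301)) = 1/((17 + (⅓)*10) - 2009/251) = 1/((17 + 10/3) - 2009/251) = 1/(61/3 - 2009/251) = 1/(9284/753) = 753/9284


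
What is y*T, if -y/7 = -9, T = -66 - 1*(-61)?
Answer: -315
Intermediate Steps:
T = -5 (T = -66 + 61 = -5)
y = 63 (y = -7*(-9) = 63)
y*T = 63*(-5) = -315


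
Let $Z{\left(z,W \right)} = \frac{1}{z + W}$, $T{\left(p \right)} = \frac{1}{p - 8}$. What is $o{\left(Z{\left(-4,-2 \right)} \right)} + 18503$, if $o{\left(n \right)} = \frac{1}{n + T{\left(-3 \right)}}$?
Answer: $\frac{314485}{17} \approx 18499.0$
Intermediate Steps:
$T{\left(p \right)} = \frac{1}{-8 + p}$
$Z{\left(z,W \right)} = \frac{1}{W + z}$
$o{\left(n \right)} = \frac{1}{- \frac{1}{11} + n}$ ($o{\left(n \right)} = \frac{1}{n + \frac{1}{-8 - 3}} = \frac{1}{n + \frac{1}{-11}} = \frac{1}{n - \frac{1}{11}} = \frac{1}{- \frac{1}{11} + n}$)
$o{\left(Z{\left(-4,-2 \right)} \right)} + 18503 = \frac{11}{-1 + \frac{11}{-2 - 4}} + 18503 = \frac{11}{-1 + \frac{11}{-6}} + 18503 = \frac{11}{-1 + 11 \left(- \frac{1}{6}\right)} + 18503 = \frac{11}{-1 - \frac{11}{6}} + 18503 = \frac{11}{- \frac{17}{6}} + 18503 = 11 \left(- \frac{6}{17}\right) + 18503 = - \frac{66}{17} + 18503 = \frac{314485}{17}$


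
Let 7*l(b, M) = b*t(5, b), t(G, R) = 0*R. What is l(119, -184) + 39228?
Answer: 39228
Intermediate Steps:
t(G, R) = 0
l(b, M) = 0 (l(b, M) = (b*0)/7 = (⅐)*0 = 0)
l(119, -184) + 39228 = 0 + 39228 = 39228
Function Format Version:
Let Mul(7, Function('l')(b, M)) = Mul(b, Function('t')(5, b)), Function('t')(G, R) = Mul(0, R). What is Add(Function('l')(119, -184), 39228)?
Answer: 39228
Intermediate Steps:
Function('t')(G, R) = 0
Function('l')(b, M) = 0 (Function('l')(b, M) = Mul(Rational(1, 7), Mul(b, 0)) = Mul(Rational(1, 7), 0) = 0)
Add(Function('l')(119, -184), 39228) = Add(0, 39228) = 39228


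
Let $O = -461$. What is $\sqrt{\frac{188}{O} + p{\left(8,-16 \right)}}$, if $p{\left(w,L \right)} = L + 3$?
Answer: $\frac{i \sqrt{2849441}}{461} \approx 3.6617 i$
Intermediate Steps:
$p{\left(w,L \right)} = 3 + L$
$\sqrt{\frac{188}{O} + p{\left(8,-16 \right)}} = \sqrt{\frac{188}{-461} + \left(3 - 16\right)} = \sqrt{188 \left(- \frac{1}{461}\right) - 13} = \sqrt{- \frac{188}{461} - 13} = \sqrt{- \frac{6181}{461}} = \frac{i \sqrt{2849441}}{461}$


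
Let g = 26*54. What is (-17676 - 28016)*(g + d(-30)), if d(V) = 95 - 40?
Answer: -66664628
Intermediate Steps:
g = 1404
d(V) = 55
(-17676 - 28016)*(g + d(-30)) = (-17676 - 28016)*(1404 + 55) = -45692*1459 = -66664628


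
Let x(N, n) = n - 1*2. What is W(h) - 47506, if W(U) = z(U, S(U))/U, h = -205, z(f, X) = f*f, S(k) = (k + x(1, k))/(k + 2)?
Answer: -47711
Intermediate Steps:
x(N, n) = -2 + n (x(N, n) = n - 2 = -2 + n)
S(k) = (-2 + 2*k)/(2 + k) (S(k) = (k + (-2 + k))/(k + 2) = (-2 + 2*k)/(2 + k))
z(f, X) = f**2
W(U) = U (W(U) = U**2/U = U)
W(h) - 47506 = -205 - 47506 = -47711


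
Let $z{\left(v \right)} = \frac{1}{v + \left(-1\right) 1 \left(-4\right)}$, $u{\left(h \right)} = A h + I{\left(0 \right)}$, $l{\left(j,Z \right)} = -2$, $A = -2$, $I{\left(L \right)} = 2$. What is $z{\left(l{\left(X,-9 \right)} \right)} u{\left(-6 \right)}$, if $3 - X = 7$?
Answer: $7$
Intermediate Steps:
$X = -4$ ($X = 3 - 7 = -4$)
$u{\left(h \right)} = 2 - 2 h$ ($u{\left(h \right)} = - 2 h + 2 = 2 - 2 h$)
$z{\left(v \right)} = \frac{1}{4 + v}$ ($z{\left(v \right)} = \frac{1}{v - -4} = \frac{1}{v + 4} = \frac{1}{4 + v}$)
$z{\left(l{\left(X,-9 \right)} \right)} u{\left(-6 \right)} = \frac{2 - -12}{4 - 2} = \frac{2 + 12}{2} = \frac{1}{2} \cdot 14 = 7$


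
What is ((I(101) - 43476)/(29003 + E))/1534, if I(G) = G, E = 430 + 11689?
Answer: -43375/63081148 ≈ -0.00068761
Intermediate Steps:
E = 12119
((I(101) - 43476)/(29003 + E))/1534 = ((101 - 43476)/(29003 + 12119))/1534 = -43375/41122*(1/1534) = -43375*1/41122*(1/1534) = -43375/41122*1/1534 = -43375/63081148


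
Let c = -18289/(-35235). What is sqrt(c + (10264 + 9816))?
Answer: sqrt(307778633715)/3915 ≈ 141.71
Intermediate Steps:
c = 18289/35235 (c = -18289*(-1/35235) = 18289/35235 ≈ 0.51906)
sqrt(c + (10264 + 9816)) = sqrt(18289/35235 + (10264 + 9816)) = sqrt(18289/35235 + 20080) = sqrt(707537089/35235) = sqrt(307778633715)/3915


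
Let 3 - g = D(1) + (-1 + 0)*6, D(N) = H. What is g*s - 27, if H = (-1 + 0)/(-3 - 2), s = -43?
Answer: -2027/5 ≈ -405.40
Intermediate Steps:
H = ⅕ (H = -1/(-5) = -1*(-⅕) = ⅕ ≈ 0.20000)
D(N) = ⅕
g = 44/5 (g = 3 - (⅕ + (-1 + 0)*6) = 3 - (⅕ - 1*6) = 3 - (⅕ - 6) = 3 - 1*(-29/5) = 3 + 29/5 = 44/5 ≈ 8.8000)
g*s - 27 = (44/5)*(-43) - 27 = -1892/5 - 27 = -2027/5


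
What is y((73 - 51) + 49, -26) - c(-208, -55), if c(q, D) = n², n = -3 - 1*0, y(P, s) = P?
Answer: 62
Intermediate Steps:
n = -3 (n = -3 + 0 = -3)
c(q, D) = 9 (c(q, D) = (-3)² = 9)
y((73 - 51) + 49, -26) - c(-208, -55) = ((73 - 51) + 49) - 1*9 = (22 + 49) - 9 = 71 - 9 = 62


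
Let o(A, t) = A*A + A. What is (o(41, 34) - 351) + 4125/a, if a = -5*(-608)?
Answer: 834393/608 ≈ 1372.4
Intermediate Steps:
o(A, t) = A + A² (o(A, t) = A² + A = A + A²)
a = 3040
(o(41, 34) - 351) + 4125/a = (41*(1 + 41) - 351) + 4125/3040 = (41*42 - 351) + 4125*(1/3040) = (1722 - 351) + 825/608 = 1371 + 825/608 = 834393/608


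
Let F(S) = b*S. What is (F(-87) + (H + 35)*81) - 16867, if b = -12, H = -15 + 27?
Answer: -12016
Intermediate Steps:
H = 12
F(S) = -12*S
(F(-87) + (H + 35)*81) - 16867 = (-12*(-87) + (12 + 35)*81) - 16867 = (1044 + 47*81) - 16867 = (1044 + 3807) - 16867 = 4851 - 16867 = -12016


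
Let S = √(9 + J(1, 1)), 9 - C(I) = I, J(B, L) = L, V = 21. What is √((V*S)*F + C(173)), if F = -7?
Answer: √(-164 - 147*√10) ≈ 25.077*I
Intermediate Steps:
C(I) = 9 - I
S = √10 (S = √(9 + 1) = √10 ≈ 3.1623)
√((V*S)*F + C(173)) = √((21*√10)*(-7) + (9 - 1*173)) = √(-147*√10 + (9 - 173)) = √(-147*√10 - 164) = √(-164 - 147*√10)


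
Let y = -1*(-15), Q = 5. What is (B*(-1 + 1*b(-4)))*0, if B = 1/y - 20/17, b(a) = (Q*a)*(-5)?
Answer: 0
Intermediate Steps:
y = 15
b(a) = -25*a (b(a) = (5*a)*(-5) = -25*a)
B = -283/255 (B = 1/15 - 20/17 = -283/255 ≈ -1.1098)
(B*(-1 + 1*b(-4)))*0 = -283*(-1 + 1*(-25*(-4)))/255*0 = -283*(-1 + 1*100)/255*0 = -283*(-1 + 100)/255*0 = -283/255*99*0 = -9339/85*0 = 0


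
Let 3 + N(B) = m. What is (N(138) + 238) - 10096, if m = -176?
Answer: -10037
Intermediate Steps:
N(B) = -179 (N(B) = -3 - 176 = -179)
(N(138) + 238) - 10096 = (-179 + 238) - 10096 = 59 - 10096 = -10037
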